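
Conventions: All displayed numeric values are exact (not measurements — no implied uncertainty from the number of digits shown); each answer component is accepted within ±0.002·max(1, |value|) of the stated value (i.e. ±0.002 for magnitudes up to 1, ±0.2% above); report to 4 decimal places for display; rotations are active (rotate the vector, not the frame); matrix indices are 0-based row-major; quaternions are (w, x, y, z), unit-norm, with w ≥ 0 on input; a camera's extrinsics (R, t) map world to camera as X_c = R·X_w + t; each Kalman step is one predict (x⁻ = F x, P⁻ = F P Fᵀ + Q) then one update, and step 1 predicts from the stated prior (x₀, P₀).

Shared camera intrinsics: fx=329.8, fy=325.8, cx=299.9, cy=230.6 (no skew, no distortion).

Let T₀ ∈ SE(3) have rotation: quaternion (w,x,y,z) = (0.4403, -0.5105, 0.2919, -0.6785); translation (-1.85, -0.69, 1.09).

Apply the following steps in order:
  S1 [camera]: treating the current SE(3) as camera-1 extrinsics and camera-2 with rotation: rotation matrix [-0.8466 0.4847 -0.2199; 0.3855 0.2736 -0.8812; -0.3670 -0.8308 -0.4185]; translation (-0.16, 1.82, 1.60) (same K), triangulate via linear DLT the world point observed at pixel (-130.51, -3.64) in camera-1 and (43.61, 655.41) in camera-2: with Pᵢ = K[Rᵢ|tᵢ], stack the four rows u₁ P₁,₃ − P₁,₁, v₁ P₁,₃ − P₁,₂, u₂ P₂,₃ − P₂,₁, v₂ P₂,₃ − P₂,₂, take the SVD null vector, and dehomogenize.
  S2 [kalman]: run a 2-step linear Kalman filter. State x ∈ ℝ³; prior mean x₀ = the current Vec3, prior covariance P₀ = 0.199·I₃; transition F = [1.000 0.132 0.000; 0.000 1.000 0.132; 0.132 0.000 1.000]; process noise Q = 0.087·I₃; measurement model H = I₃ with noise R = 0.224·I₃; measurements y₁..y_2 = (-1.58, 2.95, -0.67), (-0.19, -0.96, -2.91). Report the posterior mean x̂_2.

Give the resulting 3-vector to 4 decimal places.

result = (-0.2383, 0.0247, -1.7905)

after S1 (triangulate): (1.4313, -0.8934, -0.7206)
after S2 (kf_track): (-0.2383, 0.0247, -1.7905)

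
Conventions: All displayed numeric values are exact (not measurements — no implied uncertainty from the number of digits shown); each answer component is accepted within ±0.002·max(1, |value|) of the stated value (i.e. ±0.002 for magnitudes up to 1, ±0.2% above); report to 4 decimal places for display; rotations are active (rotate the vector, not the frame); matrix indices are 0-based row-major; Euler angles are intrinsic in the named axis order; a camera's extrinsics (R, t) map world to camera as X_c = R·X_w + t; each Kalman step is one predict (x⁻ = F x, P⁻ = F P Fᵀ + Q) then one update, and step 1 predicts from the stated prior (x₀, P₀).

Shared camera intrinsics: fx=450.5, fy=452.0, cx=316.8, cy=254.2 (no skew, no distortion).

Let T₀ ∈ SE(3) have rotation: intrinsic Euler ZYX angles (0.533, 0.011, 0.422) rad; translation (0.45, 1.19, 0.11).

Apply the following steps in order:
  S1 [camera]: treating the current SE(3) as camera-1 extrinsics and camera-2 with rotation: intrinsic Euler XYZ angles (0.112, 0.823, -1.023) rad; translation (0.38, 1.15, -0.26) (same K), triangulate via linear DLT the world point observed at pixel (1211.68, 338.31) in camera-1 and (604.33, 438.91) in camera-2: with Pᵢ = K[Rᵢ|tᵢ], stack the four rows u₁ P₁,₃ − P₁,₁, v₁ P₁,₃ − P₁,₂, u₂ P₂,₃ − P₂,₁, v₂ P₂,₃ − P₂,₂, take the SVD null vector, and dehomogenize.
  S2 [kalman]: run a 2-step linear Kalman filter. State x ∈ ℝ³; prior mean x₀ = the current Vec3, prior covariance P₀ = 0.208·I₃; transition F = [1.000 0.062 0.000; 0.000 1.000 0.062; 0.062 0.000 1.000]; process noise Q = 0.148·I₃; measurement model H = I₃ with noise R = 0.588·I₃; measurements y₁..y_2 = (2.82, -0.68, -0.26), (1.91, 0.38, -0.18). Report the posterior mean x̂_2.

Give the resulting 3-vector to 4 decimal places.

after S1 (triangulate): (0.1325, -0.9994, 1.0161)
after S2 (kf_track): (1.3858, -0.3385, 0.3429)

result = (1.3858, -0.3385, 0.3429)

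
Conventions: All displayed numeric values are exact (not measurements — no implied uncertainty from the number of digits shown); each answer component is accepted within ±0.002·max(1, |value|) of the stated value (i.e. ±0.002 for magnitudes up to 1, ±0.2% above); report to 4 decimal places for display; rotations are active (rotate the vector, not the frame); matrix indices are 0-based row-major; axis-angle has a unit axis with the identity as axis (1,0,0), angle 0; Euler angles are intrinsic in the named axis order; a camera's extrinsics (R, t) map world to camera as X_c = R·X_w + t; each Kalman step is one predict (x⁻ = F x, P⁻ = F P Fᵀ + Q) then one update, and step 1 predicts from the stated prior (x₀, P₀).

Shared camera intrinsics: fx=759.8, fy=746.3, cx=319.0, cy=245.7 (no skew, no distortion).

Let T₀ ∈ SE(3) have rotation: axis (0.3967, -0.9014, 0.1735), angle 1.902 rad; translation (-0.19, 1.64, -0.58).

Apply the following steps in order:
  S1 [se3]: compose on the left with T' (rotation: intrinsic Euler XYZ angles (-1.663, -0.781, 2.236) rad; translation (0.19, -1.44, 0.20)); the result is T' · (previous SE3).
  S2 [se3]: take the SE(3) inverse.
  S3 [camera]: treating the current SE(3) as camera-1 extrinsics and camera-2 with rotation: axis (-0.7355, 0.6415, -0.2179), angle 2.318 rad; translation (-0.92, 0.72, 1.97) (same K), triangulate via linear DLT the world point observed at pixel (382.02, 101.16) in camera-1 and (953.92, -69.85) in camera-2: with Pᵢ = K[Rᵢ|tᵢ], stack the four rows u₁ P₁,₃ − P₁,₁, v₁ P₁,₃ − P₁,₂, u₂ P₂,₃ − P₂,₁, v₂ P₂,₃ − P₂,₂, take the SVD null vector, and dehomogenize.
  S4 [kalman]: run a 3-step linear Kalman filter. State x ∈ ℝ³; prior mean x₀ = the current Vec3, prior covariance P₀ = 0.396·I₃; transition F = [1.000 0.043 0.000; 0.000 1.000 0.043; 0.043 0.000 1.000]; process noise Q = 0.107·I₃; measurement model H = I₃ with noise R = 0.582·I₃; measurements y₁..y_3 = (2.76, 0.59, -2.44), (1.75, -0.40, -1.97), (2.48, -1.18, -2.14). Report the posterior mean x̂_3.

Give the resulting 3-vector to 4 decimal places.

after S1 (compose_se3): R=[-0.4401 -0.2585 0.8599; 0.8795 0.0692 0.4709; -0.1812 0.9635 0.1969], t=(-0.2348, -2.5655, 1.4708)
after S2 (invert_se3): R=[-0.4401 0.8795 -0.1812; -0.2585 0.0692 0.9635; 0.8599 0.4709 0.1969], t=(2.4195, -1.3004, 1.1203)
after S3 (triangulate): (1.9465, -1.2410, 1.4590)
after S4 (kf_track): (2.1678, -0.7332, -1.2962)

result = (2.1678, -0.7332, -1.2962)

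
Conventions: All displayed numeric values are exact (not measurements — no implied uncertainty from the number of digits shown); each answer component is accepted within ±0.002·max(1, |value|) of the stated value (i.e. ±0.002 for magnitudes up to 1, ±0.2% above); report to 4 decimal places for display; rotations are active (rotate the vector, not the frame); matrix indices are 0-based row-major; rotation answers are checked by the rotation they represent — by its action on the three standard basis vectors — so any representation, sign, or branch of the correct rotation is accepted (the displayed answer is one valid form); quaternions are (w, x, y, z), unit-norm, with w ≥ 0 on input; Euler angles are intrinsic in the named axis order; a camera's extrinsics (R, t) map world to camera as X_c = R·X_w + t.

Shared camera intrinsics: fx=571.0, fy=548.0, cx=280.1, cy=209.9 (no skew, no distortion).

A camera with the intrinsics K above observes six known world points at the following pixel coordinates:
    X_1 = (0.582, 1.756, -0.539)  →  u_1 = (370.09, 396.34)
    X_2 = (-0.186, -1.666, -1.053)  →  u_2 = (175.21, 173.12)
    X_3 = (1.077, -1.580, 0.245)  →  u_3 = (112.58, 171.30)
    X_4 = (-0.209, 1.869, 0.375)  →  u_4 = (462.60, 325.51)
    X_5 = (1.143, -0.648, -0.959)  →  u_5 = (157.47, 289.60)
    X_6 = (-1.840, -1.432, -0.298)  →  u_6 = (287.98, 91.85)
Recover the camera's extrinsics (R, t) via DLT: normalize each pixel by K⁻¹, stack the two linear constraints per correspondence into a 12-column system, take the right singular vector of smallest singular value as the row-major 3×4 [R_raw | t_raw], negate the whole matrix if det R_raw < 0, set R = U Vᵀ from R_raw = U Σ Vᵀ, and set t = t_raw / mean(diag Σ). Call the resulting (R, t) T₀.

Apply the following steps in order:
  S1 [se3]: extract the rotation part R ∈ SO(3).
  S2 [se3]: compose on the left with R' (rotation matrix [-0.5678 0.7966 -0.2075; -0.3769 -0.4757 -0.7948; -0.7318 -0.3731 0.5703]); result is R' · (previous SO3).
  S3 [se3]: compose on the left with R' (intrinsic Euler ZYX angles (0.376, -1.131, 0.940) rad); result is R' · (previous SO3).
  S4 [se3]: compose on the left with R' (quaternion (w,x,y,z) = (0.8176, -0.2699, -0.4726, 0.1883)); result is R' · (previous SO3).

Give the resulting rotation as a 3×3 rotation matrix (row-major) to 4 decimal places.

source (pnp_recover): camera pose = R=[-0.5930 0.7324 0.3347; 0.5480 0.6716 -0.4986; -0.5899 -0.1122 -0.7996], t=(0.1600, 0.2200, 5.9495)
after S1 (rot_of_se3): [-0.5930 0.7324 0.3347; 0.5480 0.6716 -0.4986; -0.5899 -0.1122 -0.7996]
after S2 (compose_so3): [0.8957 0.1424 -0.4213; 0.4317 -0.5063 0.7466; -0.1069 -0.8505 -0.5149]
after S3 (compose_so3): [-0.0108 0.6801 -0.7330; 0.3623 0.6859 0.6311; 0.9320 -0.2588 -0.2538]
after S4 (compose_so3): [-0.8392 0.5181 -0.1650; 0.5232 0.8521 0.0149; 0.1484 -0.0738 -0.9862]

rotation (matrix) = ((-0.8392, 0.5181, -0.1650), (0.5232, 0.8521, 0.0149), (0.1484, -0.0738, -0.9862))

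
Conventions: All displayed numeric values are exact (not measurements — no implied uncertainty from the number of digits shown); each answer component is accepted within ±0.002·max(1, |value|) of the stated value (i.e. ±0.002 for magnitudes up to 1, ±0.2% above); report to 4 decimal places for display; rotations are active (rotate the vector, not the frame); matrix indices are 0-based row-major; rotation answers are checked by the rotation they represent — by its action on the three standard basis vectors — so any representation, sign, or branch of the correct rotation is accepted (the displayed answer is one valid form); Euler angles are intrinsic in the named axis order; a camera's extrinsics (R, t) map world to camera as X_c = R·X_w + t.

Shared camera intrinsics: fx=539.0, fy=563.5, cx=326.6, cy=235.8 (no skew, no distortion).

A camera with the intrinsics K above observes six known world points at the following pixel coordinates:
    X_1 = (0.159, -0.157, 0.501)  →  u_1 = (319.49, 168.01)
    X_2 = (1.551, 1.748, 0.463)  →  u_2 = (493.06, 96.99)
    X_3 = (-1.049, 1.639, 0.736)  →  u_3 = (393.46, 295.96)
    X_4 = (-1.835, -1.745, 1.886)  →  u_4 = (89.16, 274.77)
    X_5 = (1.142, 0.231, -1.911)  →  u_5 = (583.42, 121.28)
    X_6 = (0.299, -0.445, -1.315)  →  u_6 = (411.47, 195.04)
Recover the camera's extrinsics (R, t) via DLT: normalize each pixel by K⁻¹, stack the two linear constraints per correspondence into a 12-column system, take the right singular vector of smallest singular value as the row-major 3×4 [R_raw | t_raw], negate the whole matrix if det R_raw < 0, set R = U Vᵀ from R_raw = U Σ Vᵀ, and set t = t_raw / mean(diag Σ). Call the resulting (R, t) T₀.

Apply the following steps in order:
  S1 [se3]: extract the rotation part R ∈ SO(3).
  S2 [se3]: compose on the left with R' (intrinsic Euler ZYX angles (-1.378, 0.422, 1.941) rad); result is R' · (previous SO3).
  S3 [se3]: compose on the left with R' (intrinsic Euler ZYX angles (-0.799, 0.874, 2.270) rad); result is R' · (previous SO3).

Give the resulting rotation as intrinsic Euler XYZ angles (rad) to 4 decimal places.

source (pnp_recover): camera pose = R=[0.3391 0.8098 -0.4789; -0.9271 0.2012 -0.3162; -0.1596 0.5512 0.8190], t=(0.2400, -0.3301, 5.2505)
after S1 (rot_of_se3): [0.3391 0.8098 -0.4789; -0.9271 0.2012 -0.3162; -0.1596 0.5512 0.8190]
after S2 (compose_so3): [0.4713 -0.4351 -0.7672; 0.1134 -0.8327 0.5420; -0.8747 -0.3424 -0.3431]
after S3 (compose_so3): [0.9859 0.1542 -0.0652; -0.1579 0.9858 -0.0567; 0.0556 0.0662 0.9963]

rotation (euler_xyz) = (0.0568, -0.0653, -0.1551)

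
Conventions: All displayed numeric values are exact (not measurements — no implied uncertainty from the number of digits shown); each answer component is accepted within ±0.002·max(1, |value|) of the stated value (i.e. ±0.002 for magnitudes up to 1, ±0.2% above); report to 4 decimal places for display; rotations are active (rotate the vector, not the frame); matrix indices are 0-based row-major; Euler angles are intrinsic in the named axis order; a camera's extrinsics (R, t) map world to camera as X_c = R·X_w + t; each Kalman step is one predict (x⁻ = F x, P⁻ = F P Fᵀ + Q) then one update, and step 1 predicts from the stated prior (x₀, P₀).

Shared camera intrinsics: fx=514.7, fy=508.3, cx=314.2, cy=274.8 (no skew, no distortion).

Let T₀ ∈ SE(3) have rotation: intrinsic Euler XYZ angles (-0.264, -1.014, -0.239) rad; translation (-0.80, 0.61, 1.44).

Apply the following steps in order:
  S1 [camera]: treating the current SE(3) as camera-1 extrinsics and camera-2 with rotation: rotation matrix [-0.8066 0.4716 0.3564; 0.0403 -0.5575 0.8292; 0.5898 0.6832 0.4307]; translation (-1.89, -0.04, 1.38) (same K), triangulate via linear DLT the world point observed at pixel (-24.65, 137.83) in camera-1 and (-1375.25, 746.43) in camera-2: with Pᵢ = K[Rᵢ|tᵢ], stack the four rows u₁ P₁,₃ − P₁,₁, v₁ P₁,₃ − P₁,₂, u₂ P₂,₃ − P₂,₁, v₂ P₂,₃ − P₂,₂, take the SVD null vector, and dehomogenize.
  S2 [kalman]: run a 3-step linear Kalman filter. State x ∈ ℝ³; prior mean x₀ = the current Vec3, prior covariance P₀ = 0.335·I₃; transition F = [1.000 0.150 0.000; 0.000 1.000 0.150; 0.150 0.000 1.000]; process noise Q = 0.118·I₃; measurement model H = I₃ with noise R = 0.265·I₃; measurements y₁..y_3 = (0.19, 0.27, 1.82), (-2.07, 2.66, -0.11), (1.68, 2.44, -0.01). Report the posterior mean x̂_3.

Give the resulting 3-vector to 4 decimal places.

after S1 (triangulate): (0.0114, -1.0648, 0.1341)
after S2 (kf_track): (0.4431, 1.9587, 0.2963)

result = (0.4431, 1.9587, 0.2963)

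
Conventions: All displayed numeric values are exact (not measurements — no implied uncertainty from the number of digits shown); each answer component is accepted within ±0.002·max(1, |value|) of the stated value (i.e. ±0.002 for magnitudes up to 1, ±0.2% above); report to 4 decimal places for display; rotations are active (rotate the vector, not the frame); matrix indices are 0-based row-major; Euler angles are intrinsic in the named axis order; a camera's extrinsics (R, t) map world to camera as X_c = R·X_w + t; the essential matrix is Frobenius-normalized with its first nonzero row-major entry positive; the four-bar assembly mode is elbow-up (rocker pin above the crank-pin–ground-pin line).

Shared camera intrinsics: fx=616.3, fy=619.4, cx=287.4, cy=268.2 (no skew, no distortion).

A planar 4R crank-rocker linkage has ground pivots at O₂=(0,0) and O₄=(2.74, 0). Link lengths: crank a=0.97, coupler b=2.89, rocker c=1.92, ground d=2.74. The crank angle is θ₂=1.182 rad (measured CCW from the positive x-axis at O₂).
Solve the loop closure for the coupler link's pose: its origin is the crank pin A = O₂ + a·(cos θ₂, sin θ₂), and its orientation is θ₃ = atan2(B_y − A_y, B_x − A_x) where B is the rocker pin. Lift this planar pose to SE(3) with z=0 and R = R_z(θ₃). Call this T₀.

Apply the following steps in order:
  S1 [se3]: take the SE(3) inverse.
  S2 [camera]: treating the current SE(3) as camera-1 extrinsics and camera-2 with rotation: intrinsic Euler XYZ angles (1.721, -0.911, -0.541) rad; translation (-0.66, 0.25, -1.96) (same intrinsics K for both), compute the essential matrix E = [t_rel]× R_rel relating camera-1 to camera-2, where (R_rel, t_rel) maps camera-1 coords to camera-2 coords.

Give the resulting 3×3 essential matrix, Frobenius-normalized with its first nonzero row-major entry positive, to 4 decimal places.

matrix = [0.4354 0.3900 0.3890; 0.4300 -0.0010 -0.5237; -0.1832 -0.0481 0.1091]

source (fourbar_fk): coupler pose = R=[0.9393 -0.3431 0.0000; 0.3431 0.9393 0.0000; 0.0000 0.0000 1.0000], t=(0.3677, 0.8976, 0.0000)
after S1 (invert_se3): R=[0.9393 0.3431 0.0000; -0.3431 0.9393 0.0000; 0.0000 0.0000 1.0000], t=(-0.6534, -0.7169, 0.0000)
after S2 (essential): [0.4354 0.3900 0.3890; 0.4300 -0.0010 -0.5237; -0.1832 -0.0481 0.1091]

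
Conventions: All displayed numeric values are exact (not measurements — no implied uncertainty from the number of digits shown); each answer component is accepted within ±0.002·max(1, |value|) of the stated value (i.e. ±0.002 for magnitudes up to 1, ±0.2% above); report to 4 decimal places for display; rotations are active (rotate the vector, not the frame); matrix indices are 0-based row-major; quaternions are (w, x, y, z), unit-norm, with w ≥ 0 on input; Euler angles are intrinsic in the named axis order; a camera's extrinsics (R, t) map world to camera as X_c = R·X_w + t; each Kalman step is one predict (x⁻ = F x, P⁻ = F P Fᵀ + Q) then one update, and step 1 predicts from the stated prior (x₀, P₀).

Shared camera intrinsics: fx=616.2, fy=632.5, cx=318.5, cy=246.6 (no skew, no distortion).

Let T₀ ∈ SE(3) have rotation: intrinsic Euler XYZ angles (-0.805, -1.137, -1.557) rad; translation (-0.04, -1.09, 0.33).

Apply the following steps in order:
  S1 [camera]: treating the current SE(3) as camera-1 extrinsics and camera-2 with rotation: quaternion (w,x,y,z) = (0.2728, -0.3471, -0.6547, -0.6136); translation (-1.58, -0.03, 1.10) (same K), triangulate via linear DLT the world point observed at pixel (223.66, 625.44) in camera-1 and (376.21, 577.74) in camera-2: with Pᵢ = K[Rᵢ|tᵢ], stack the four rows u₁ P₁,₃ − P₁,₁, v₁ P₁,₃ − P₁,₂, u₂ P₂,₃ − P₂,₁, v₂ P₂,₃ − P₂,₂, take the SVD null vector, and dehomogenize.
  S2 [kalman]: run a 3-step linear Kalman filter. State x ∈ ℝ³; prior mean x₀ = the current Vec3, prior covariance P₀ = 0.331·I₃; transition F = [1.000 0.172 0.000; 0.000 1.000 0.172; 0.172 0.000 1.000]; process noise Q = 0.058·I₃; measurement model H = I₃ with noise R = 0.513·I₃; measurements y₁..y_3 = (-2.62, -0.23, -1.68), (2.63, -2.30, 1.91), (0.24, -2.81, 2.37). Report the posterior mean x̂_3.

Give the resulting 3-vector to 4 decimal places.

after S1 (triangulate): (-0.6216, 1.6237, 0.8979)
after S2 (kf_track): (0.0697, -0.8345, 0.8482)

result = (0.0697, -0.8345, 0.8482)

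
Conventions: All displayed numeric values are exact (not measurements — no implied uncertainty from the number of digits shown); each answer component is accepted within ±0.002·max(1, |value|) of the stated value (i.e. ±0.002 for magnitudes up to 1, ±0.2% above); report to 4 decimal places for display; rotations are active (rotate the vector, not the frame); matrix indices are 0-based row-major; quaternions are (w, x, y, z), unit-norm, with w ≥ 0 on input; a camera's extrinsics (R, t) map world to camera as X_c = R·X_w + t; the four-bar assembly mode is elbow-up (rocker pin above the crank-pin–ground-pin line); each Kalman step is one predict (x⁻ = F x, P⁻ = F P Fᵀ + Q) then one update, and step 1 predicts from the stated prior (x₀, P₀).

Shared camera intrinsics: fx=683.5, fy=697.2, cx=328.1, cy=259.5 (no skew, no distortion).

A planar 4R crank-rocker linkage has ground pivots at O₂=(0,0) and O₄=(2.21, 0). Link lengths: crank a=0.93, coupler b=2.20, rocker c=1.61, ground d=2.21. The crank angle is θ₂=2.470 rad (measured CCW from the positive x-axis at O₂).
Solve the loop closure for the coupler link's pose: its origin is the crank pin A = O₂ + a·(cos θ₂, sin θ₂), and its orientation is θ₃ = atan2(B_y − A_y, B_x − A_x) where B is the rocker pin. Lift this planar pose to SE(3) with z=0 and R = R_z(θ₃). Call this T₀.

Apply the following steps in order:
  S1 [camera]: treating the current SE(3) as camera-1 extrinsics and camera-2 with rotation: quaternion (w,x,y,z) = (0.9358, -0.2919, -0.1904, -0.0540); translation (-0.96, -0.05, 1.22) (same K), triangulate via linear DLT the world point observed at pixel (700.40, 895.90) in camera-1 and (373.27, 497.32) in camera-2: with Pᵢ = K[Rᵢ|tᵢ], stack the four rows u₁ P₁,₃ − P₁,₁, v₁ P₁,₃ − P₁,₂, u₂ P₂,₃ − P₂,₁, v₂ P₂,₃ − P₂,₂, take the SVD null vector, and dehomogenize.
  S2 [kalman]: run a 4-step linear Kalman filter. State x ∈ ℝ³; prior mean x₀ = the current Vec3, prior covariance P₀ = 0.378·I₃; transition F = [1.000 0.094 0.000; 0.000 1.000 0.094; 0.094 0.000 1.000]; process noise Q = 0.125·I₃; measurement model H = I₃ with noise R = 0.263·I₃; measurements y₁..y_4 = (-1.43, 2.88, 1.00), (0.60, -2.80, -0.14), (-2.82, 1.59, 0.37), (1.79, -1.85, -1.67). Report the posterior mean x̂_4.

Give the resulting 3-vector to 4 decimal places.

source (fourbar_fk): coupler pose = R=[0.9366 -0.3505 0.0000; 0.3505 0.9366 0.0000; 0.0000 0.0000 1.0000], t=(-0.7280, 0.5787, 0.0000)
after S1 (triangulate): (1.7380, 0.2099, 1.5167)
after S2 (kf_track): (0.1696, -0.6240, -0.6841)

result = (0.1696, -0.6240, -0.6841)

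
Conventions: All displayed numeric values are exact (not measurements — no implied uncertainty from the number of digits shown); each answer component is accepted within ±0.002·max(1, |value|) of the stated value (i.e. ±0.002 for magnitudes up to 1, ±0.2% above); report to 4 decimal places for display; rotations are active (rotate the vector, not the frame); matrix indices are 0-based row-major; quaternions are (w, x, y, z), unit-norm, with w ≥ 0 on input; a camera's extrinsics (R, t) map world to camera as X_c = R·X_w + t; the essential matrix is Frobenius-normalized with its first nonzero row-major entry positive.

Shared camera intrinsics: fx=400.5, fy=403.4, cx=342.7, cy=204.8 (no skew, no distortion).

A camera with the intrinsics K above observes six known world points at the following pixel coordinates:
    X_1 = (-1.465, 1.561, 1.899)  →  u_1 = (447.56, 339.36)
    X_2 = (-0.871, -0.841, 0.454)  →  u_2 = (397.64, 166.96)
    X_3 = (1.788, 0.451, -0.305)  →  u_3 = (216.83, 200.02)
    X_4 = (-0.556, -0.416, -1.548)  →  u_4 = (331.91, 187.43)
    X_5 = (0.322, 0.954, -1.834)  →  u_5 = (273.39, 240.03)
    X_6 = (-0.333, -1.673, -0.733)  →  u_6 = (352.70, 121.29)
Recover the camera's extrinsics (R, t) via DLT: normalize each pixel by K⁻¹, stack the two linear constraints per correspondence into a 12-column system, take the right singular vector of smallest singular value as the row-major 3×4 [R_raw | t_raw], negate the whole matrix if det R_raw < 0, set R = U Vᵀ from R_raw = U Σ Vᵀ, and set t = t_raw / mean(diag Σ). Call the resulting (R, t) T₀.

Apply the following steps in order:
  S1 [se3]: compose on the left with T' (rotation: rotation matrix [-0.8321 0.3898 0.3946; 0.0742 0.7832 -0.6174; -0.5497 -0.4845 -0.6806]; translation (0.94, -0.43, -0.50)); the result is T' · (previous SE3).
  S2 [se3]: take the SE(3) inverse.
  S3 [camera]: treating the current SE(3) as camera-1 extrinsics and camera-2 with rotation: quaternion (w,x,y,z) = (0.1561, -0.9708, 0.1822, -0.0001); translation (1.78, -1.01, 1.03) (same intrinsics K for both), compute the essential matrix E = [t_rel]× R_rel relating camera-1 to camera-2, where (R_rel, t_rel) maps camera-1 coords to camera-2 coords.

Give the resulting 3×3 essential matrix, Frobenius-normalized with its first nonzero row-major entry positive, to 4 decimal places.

matrix = [0.0754 -0.4993 -0.0838; -0.6773 -0.1087 0.1702; -0.0419 0.4812 0.0724]

source (pnp_recover): camera pose = R=[-0.8865 -0.2392 0.3961; -0.2485 0.9682 0.0284; -0.3903 -0.0733 -0.9178], t=(-0.2099, -0.0600, 6.8898)
after S1 (compose_se3): R=[0.4868 0.5475 -0.6806; -0.0194 0.7858 0.6182; 0.8733 -0.2877 0.3931], t=(3.8098, -4.7461, -5.0445)
after S2 (invert_se3): R=[0.4868 -0.0194 0.8733; 0.5475 0.7858 -0.2877; -0.6806 0.6182 0.3931], t=(2.4589, 0.1919, 7.5103)
after S3 (essential): [0.0754 -0.4993 -0.0838; -0.6773 -0.1087 0.1702; -0.0419 0.4812 0.0724]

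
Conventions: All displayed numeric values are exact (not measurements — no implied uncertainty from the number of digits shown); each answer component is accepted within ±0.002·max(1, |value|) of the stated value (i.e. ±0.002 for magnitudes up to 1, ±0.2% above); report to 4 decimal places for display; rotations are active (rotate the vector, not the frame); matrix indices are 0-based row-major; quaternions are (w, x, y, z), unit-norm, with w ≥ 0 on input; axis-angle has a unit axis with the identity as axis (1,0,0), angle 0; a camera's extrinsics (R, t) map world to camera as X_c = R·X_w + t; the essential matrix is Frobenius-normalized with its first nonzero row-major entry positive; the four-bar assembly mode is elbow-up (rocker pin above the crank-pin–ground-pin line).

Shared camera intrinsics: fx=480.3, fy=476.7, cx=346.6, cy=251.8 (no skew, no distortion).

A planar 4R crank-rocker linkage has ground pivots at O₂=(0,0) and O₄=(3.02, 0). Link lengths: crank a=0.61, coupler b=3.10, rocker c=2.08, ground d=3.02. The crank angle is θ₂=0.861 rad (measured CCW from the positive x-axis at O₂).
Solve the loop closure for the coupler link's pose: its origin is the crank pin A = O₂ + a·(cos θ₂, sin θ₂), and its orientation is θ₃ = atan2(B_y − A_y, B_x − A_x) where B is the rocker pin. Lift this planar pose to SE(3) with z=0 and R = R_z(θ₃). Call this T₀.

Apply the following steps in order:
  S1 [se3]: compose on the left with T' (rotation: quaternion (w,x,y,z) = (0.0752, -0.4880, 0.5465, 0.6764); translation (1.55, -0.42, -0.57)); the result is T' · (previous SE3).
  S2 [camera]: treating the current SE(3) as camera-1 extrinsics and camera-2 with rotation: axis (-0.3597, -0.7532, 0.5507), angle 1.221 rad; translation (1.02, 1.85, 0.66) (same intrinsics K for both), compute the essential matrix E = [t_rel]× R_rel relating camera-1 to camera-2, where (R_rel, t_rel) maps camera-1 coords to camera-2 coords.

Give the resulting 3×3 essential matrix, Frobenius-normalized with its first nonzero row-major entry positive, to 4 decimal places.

source (fourbar_fk): coupler pose = R=[0.8531 -0.5217 0.0000; 0.5217 0.8531 0.0000; 0.0000 0.0000 1.0000], t=(0.3975, 0.4627, 0.0000)
after S1 (compose_se3): R=[-0.7685 -0.2746 -0.5780; -0.5724 -0.1087 0.8127; -0.2860 0.9554 -0.0736], t=(1.0524, -0.7727, -0.5570)
after S2 (essential): [0.1985 -0.2217 0.6404; -0.0404 0.2145 0.1243; 0.1364 -0.6029 -0.2369]

matrix = [0.1985 -0.2217 0.6404; -0.0404 0.2145 0.1243; 0.1364 -0.6029 -0.2369]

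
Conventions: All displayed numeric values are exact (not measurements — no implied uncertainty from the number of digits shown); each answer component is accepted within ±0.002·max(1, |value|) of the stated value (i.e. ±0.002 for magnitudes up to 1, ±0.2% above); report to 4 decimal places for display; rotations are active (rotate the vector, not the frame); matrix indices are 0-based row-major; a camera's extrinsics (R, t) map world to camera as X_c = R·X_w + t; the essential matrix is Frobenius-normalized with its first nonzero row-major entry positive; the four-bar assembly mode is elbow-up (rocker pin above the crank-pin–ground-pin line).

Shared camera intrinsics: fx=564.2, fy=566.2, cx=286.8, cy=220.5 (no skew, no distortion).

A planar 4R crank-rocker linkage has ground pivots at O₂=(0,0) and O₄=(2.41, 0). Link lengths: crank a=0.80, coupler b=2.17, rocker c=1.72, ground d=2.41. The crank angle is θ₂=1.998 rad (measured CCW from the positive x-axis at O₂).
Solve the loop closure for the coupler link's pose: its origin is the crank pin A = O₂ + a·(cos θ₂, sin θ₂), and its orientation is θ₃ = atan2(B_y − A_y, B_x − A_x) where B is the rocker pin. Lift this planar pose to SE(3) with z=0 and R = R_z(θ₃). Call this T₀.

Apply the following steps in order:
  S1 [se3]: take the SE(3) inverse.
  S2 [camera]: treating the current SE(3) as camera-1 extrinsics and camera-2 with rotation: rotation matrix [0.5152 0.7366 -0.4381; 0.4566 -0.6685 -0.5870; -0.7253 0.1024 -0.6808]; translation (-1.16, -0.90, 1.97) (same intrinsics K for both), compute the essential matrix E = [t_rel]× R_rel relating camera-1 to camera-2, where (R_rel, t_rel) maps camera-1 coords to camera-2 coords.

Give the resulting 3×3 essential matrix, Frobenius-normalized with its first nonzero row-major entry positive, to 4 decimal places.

matrix = [0.1452 0.3057 0.5891; 0.3029 0.3459 -0.3803; 0.2544 0.3391 -0.0512]

source (fourbar_fk): coupler pose = R=[0.9246 -0.3810 0.0000; 0.3810 0.9246 0.0000; 0.0000 0.0000 1.0000], t=(-0.3315, 0.7281, 0.0000)
after S1 (invert_se3): R=[0.9246 0.3810 0.0000; -0.3810 0.9246 0.0000; 0.0000 0.0000 1.0000], t=(0.0290, -0.7995, 0.0000)
after S2 (essential): [0.1452 0.3057 0.5891; 0.3029 0.3459 -0.3803; 0.2544 0.3391 -0.0512]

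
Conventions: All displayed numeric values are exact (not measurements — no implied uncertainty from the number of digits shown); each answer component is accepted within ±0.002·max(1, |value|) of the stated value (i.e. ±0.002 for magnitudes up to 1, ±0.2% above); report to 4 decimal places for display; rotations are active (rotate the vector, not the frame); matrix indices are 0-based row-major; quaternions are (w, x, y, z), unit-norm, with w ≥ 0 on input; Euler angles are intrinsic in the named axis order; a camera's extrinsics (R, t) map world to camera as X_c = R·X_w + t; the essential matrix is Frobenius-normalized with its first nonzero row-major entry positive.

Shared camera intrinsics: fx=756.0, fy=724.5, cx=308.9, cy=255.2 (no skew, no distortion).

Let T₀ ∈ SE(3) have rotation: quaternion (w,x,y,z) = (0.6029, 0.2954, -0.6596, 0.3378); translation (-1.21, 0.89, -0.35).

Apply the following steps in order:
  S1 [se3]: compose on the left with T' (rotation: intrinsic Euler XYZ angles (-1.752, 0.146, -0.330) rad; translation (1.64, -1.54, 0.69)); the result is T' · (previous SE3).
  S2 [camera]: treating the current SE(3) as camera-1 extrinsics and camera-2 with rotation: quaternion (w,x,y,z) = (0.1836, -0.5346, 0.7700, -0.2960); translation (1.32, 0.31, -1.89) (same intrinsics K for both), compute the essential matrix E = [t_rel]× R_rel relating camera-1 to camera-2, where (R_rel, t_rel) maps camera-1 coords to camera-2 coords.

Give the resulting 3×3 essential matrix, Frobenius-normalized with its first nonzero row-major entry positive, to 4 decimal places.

after S1 (compose_se3): R=[0.0583 -0.5676 -0.8213; 0.9720 -0.1552 0.1762; -0.2275 -0.8086 0.5427], t=(0.7419, -1.9805, -0.4839)
after S2 (essential): [0.3399 0.5164 0.1076; 0.2680 -0.0698 0.5486; 0.0327 0.3700 -0.3011]

matrix = [0.3399 0.5164 0.1076; 0.2680 -0.0698 0.5486; 0.0327 0.3700 -0.3011]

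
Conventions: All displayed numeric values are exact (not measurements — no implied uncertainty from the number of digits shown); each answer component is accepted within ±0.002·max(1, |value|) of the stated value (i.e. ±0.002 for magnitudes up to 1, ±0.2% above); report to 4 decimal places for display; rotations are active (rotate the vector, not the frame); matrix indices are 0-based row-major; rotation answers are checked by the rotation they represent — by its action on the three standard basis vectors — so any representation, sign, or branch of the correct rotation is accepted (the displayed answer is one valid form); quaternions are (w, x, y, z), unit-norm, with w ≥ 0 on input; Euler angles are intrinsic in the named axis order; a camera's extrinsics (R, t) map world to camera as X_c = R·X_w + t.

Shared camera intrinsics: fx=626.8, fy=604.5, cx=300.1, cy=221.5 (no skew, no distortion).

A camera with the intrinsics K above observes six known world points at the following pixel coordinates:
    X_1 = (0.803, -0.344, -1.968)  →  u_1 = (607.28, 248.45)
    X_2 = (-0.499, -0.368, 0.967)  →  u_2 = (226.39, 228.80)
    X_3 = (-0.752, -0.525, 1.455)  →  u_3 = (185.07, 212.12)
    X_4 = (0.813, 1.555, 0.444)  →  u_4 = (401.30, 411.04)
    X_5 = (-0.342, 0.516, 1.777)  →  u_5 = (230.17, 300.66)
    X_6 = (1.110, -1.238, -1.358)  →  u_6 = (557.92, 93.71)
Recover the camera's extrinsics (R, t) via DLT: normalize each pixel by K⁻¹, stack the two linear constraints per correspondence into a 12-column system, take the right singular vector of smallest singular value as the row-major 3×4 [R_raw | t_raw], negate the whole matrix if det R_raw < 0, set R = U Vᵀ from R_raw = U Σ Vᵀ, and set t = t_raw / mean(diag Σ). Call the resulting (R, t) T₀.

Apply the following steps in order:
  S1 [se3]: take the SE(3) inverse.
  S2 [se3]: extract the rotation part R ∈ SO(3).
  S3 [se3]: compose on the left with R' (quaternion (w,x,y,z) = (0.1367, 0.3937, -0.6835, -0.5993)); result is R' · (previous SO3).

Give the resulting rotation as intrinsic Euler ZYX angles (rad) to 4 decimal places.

source (pnp_recover): camera pose = R=[0.9228 0.0997 -0.3722; -0.1396 0.9868 -0.0818; 0.3592 0.1274 0.9245], t=(0.2001, 0.4401, 4.9215)
after S1 (invert_se3): R=[0.9228 -0.1396 0.3592; 0.0997 0.9868 0.1274; -0.3722 -0.0818 0.9245], t=(-1.8909, -1.0814, -4.4396)
after S2 (rot_of_se3): [0.9228 -0.1396 0.3592; 0.0997 0.9868 0.1274; -0.3722 -0.0818 0.9245]
after S3 (compose_so3): [-0.3943 -0.2244 -0.8911; -0.9155 0.0118 0.4021; -0.0797 0.9744 -0.2101]

rotation (euler_zyx) = (-1.9775, 0.0798, 1.7832)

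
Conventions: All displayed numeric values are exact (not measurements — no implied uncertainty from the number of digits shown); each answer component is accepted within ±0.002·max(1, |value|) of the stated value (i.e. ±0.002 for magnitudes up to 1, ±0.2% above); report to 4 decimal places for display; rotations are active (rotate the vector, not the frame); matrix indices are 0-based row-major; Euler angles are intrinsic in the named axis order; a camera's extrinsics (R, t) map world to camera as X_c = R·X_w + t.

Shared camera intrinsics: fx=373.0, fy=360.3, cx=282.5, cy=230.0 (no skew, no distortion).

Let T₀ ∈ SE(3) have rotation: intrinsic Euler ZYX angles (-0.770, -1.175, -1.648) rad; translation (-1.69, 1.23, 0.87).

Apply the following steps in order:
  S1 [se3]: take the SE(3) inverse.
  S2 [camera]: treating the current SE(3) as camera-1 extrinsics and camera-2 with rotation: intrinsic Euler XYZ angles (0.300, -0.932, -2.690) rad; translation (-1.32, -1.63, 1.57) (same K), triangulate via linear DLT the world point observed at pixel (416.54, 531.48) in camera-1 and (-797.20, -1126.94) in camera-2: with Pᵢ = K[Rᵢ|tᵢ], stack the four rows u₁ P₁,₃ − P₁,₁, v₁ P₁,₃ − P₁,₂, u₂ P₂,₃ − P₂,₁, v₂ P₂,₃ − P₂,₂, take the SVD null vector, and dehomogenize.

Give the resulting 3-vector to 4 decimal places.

result = (1.5382, 1.2004, 0.8227)

after S1 (invert_se3): R=[0.2768 -0.2684 0.9227; 0.6067 -0.6958 -0.3844; 0.7452 0.6662 -0.0297], t=(-0.0049, 2.2156, 0.4657)
after S2 (triangulate): (1.5382, 1.2004, 0.8227)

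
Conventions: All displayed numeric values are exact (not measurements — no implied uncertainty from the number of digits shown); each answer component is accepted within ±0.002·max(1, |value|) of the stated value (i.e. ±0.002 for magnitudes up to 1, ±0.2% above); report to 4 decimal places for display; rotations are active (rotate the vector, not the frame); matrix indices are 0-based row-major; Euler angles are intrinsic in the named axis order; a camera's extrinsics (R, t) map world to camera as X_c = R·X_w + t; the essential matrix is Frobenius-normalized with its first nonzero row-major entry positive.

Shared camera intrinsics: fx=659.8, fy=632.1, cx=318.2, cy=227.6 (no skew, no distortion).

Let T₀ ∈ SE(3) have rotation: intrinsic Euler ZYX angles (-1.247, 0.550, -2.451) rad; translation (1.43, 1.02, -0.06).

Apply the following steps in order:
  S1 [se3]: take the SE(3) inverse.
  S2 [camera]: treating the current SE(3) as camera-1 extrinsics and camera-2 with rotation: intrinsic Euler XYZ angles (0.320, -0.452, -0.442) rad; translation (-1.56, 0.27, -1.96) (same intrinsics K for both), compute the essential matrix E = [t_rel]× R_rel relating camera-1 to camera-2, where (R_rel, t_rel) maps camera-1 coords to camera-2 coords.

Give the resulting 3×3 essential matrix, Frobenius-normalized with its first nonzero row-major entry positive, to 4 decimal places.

matrix = [0.5835 -0.3206 -0.2379; 0.0845 -0.2904 0.6086; 0.0347 -0.0892 0.1706]

after S1 (invert_se3): R=[0.2712 -0.8082 -0.5227; -0.8367 0.0704 -0.5431; 0.4757 0.5847 -0.6572], t=(0.4051, 1.0922, -1.3160)
after S2 (essential): [0.5835 -0.3206 -0.2379; 0.0845 -0.2904 0.6086; 0.0347 -0.0892 0.1706]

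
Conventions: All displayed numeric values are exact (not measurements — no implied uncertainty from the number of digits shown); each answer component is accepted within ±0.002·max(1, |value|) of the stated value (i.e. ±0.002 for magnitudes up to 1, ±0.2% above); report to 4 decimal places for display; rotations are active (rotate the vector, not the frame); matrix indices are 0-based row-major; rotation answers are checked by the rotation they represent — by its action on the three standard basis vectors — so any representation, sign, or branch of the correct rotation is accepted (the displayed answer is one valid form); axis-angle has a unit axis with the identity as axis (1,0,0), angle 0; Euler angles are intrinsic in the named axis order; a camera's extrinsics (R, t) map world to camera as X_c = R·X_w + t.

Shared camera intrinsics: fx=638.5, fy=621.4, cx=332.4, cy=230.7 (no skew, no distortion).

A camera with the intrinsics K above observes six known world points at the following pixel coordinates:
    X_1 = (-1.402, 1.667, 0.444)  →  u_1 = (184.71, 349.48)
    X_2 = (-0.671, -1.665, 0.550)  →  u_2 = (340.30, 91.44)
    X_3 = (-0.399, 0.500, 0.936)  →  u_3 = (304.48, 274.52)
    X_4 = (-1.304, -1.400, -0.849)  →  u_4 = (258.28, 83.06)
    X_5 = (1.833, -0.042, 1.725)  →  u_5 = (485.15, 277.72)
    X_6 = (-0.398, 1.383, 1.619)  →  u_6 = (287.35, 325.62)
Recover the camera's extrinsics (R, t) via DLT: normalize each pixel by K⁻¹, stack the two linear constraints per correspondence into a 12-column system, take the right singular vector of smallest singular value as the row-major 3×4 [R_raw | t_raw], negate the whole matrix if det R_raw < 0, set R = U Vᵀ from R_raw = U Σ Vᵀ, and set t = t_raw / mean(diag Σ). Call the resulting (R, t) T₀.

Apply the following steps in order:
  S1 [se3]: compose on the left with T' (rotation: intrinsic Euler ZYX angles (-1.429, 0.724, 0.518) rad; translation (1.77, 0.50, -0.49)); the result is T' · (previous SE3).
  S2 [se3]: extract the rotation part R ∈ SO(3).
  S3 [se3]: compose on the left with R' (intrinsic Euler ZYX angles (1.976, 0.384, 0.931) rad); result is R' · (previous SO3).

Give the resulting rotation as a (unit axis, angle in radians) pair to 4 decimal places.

source (pnp_recover): camera pose = R=[0.9484 -0.3157 0.0288; 0.3167 0.9396 -0.1299; 0.0139 0.1323 0.9911], t=(0.1798, 0.3099, 6.5497)
after S1 (compose_se3): R=[0.3818 0.7642 -0.5199; -0.7762 -0.0402 -0.6292; -0.5017 0.6438 0.5778], t=(-0.6078, -3.8857, 3.7690)
after S2 (rot_of_se3): [0.3818 0.7642 -0.5199; -0.7762 -0.0402 -0.6292; -0.5017 0.6438 0.5778]
after S3 (compose_so3): [0.0527 0.1654 0.9848; 0.0319 0.9854 -0.1672; -0.9981 0.0402 0.0467]

rotation (axis_angle) = ((0.1038, 0.9924, -0.0668), 1.5284)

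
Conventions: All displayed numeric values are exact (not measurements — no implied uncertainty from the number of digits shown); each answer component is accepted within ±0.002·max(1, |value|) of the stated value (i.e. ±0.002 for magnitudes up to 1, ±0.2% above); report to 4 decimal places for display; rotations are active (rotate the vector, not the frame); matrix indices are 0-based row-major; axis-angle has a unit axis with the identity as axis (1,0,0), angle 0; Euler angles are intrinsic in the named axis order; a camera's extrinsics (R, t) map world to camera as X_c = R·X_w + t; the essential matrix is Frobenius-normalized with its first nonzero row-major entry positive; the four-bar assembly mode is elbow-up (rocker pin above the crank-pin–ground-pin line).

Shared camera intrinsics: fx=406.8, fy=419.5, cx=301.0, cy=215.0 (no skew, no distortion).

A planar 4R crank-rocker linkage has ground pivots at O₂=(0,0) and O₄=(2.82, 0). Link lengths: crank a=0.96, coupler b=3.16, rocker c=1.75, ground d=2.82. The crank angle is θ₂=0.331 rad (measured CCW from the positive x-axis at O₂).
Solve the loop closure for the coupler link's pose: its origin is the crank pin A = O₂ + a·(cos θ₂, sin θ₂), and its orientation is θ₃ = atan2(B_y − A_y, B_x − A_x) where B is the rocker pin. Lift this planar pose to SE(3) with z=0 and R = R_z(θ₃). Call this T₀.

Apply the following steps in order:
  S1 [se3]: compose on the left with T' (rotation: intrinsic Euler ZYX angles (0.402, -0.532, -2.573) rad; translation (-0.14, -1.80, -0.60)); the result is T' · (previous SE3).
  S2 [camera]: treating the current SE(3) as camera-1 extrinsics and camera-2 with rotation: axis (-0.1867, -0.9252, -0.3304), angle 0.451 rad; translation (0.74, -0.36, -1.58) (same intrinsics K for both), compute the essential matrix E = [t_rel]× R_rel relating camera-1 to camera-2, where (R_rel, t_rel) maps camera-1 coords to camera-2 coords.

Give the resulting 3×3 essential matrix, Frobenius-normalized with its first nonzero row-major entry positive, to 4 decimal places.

matrix = [0.2771 0.6402 -0.0712; 0.2232 -0.1620 0.2029; -0.4947 0.1272 -0.3607]

source (fourbar_fk): coupler pose = R=[0.9394 -0.3428 0.0000; 0.3428 0.9394 0.0000; 0.0000 0.0000 1.0000], t=(0.9079, 0.3120, 0.0000)
after S1 (compose_se3): R=[0.9442 0.2740 0.1827; 0.0876 -0.7437 0.6628; 0.3175 -0.6098 -0.7262], t=(0.7613, -1.7025, -0.2842)
after S2 (essential): [0.2771 0.6402 -0.0712; 0.2232 -0.1620 0.2029; -0.4947 0.1272 -0.3607]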